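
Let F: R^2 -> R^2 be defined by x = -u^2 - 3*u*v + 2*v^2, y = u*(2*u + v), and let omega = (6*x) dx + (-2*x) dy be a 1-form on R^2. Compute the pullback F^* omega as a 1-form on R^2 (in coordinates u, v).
F^* omega = (20*u^3 + 80*u^2*v + 20*u*v^2 - 40*v^3) du + (20*u^3 + 36*u^2*v - 112*u*v^2 + 48*v^3) dv

Using F^*(f dg) = (f ∘ F) d(g ∘ F), substitute each coordinate x_i by F_i(u, v) in f_i, and replace dx_i by d F_i = (∂F_i/∂u) du + (∂F_i/∂v) dv.
  For the x component: f_1(F) = -6*u^2 - 18*u*v + 12*v^2; d F_1 = (-2*u - 3*v) du + (-3*u + 4*v) dv
  For the y component: f_2(F) = 2*u^2 + 6*u*v - 4*v^2; d F_2 = (4*u + v) du + (u) dv
Combining and collecting du, dv coefficients:
  coeff of du: 20*u^3 + 80*u^2*v + 20*u*v^2 - 40*v^3
  coeff of dv: 20*u^3 + 36*u^2*v - 112*u*v^2 + 48*v^3
F^* omega = (20*u^3 + 80*u^2*v + 20*u*v^2 - 40*v^3) du + (20*u^3 + 36*u^2*v - 112*u*v^2 + 48*v^3) dv.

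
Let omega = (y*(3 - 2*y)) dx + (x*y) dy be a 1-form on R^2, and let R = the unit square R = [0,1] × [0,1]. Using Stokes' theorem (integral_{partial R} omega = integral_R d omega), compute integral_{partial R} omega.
integral_(partial R) omega = -1/2

Stokes: integral_partial_R omega = integral_R d omega with d omega = (∂Q/∂x - ∂P/∂y) dx ∧ dy.
  ∂Q/∂x = y
  ∂P/∂y = 3 - 4*y
  integrand = ∂Q/∂x - ∂P/∂y = 5*y - 3.
Integrating over R: integral_0^1 integral_0^1 (5*y - 3) dx dy = -1/2.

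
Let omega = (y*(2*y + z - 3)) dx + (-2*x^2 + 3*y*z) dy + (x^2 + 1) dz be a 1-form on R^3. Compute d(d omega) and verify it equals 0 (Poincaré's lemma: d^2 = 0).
d(d omega) = 0

Step 1: d omega = sum_{i<j} (∂f_j/∂x_i - ∂f_i/∂x_j) dx_i ∧ dx_j:
  coeff of dx ∧ dy: -4*x - 4*y - z + 3
  coeff of dx ∧ dz: 2*x - y
  coeff of dy ∧ dz: -3*y
Step 2: Apply d again to each 2-form coefficient. The only possible 3-form in R^3 is dx ∧ dy ∧ dz, with coefficient
  ∂(coeff of dy∧dz)/∂x - ∂(coeff of dx∧dz)/∂y + ∂(coeff of dx∧dy)/∂z
  = ∂/∂x (-3*y) - ∂/∂y (2*x - y) + ∂/∂z (-4*x - 4*y - z + 3).
Each of these terms simplifies to sums of mixed partials that cancel in pairs. The result is 0 (by equality of mixed partials for smooth functions — Schwarz / Clairaut).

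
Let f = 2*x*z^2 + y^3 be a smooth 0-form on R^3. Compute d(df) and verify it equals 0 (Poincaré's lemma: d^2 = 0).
d(df) = 0

Step 1: df = sum_i (∂f/∂x_i) dx_i = (2*z^2) dx + (3*y^2) dy + (4*x*z) dz.
Step 2: Apply d again. Using the 1-form formula, the coefficient of dx ∧ dy in d(df) is ∂^2 f/∂x ∂y - ∂^2 f/∂y ∂x = (0) - (0) = 0 (equality of mixed partials for smooth f).
Similarly for dx ∧ dz and dy ∧ dz — all coefficients vanish. So d(df) = 0.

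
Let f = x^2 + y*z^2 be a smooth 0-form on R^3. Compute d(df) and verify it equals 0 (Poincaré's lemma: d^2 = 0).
d(df) = 0

Step 1: df = sum_i (∂f/∂x_i) dx_i = (2*x) dx + (z^2) dy + (2*y*z) dz.
Step 2: Apply d again. Using the 1-form formula, the coefficient of dx ∧ dy in d(df) is ∂^2 f/∂x ∂y - ∂^2 f/∂y ∂x = (0) - (0) = 0 (equality of mixed partials for smooth f).
Similarly for dx ∧ dz and dy ∧ dz — all coefficients vanish. So d(df) = 0.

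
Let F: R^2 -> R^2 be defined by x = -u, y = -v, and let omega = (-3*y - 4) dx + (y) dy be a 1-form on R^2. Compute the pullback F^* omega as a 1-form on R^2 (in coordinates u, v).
F^* omega = (4 - 3*v) du + (v) dv

Using F^*(f dg) = (f ∘ F) d(g ∘ F), substitute each coordinate x_i by F_i(u, v) in f_i, and replace dx_i by d F_i = (∂F_i/∂u) du + (∂F_i/∂v) dv.
  For the x component: f_1(F) = 3*v - 4; d F_1 = (-1) du + (0) dv
  For the y component: f_2(F) = -v; d F_2 = (0) du + (-1) dv
Combining and collecting du, dv coefficients:
  coeff of du: 4 - 3*v
  coeff of dv: v
F^* omega = (4 - 3*v) du + (v) dv.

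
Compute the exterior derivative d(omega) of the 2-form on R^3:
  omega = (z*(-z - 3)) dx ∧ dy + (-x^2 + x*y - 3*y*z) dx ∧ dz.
d(omega) = (-x + z - 3) dx ∧ dy ∧ dz

For a 2-form omega = sum_{i<j} g_{ij} dx_i ∧ dx_j, the exterior derivative is
  d(omega) = sum_{i<j} d(g_{ij}) ∧ dx_i ∧ dx_j = sum_{i<j, k} (∂g_{ij}/∂x_k) dx_k ∧ dx_i ∧ dx_j.
Expand each term, using dx_k ∧ dx_i ∧ dx_j = sgn(permutation) dx_{(a)} ∧ dx_{(b)} ∧ dx_{(c)} with (a < b < c) sorted:
  d(z*(-z - 3)) includes (∂/∂z)(z*(-z - 3)) dz = (-2*z - 3) dz, which multiplied by dx ∧ dy gives (-2*z - 3) dx ∧ dy ∧ dz
  d(-x^2 + x*y - 3*y*z) includes (∂/∂y)(-x^2 + x*y - 3*y*z) dy = (x - 3*z) dy, which multiplied by dx ∧ dz gives (-x + 3*z) dx ∧ dy ∧ dz
Collecting like 3-forms: d(omega) = (-x + z - 3) dx ∧ dy ∧ dz.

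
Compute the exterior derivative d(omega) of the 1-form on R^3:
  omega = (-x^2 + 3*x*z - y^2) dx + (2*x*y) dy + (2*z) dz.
d(omega) = (4*y) dx ∧ dy + (-3*x) dx ∧ dz

For a 1-form omega = sum_i f_i dx_i, the exterior derivative is
  d(omega) = sum_{i < j} (∂f_j/∂x_i - ∂f_i/∂x_j) dx_i ∧ dx_j.
  coefficient of dx ∧ dy: ∂f_2/∂x - ∂f_1/∂y = ∂(2*x*y)/∂x - ∂(-x^2 + 3*x*z - y^2)/∂y = 4*y
  coefficient of dx ∧ dz: ∂f_3/∂x - ∂f_1/∂z = ∂(2*z)/∂x - ∂(-x^2 + 3*x*z - y^2)/∂z = -3*x
Assembling: d(omega) = (4*y) dx ∧ dy + (-3*x) dx ∧ dz.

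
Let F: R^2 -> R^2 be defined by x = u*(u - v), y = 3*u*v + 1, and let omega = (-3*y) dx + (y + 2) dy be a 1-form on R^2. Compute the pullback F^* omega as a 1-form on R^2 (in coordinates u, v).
F^* omega = (-18*u^2*v + 18*u*v^2 - 6*u + 12*v) du + (6*u*(3*u*v + 2)) dv

Using F^*(f dg) = (f ∘ F) d(g ∘ F), substitute each coordinate x_i by F_i(u, v) in f_i, and replace dx_i by d F_i = (∂F_i/∂u) du + (∂F_i/∂v) dv.
  For the x component: f_1(F) = -9*u*v - 3; d F_1 = (2*u - v) du + (-u) dv
  For the y component: f_2(F) = 3*u*v + 3; d F_2 = (3*v) du + (3*u) dv
Combining and collecting du, dv coefficients:
  coeff of du: -18*u^2*v + 18*u*v^2 - 6*u + 12*v
  coeff of dv: 6*u*(3*u*v + 2)
F^* omega = (-18*u^2*v + 18*u*v^2 - 6*u + 12*v) du + (6*u*(3*u*v + 2)) dv.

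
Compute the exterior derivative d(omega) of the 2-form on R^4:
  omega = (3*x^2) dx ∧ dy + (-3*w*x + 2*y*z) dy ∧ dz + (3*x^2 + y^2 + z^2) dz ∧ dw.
d(omega) = (-3*w) dx ∧ dy ∧ dz + (-3*x + 2*y) dy ∧ dz ∧ dw + (6*x) dx ∧ dz ∧ dw

For a 2-form omega = sum_{i<j} g_{ij} dx_i ∧ dx_j, the exterior derivative is
  d(omega) = sum_{i<j} d(g_{ij}) ∧ dx_i ∧ dx_j = sum_{i<j, k} (∂g_{ij}/∂x_k) dx_k ∧ dx_i ∧ dx_j.
Expand each term, using dx_k ∧ dx_i ∧ dx_j = sgn(permutation) dx_{(a)} ∧ dx_{(b)} ∧ dx_{(c)} with (a < b < c) sorted:
  d(-3*w*x + 2*y*z) includes (∂/∂x)(-3*w*x + 2*y*z) dx = (-3*w) dx, which multiplied by dy ∧ dz gives (-3*w) dx ∧ dy ∧ dz
  d(-3*w*x + 2*y*z) includes (∂/∂w)(-3*w*x + 2*y*z) dw = (-3*x) dw, which multiplied by dy ∧ dz gives (-3*x) dy ∧ dz ∧ dw
  d(3*x^2 + y^2 + z^2) includes (∂/∂x)(3*x^2 + y^2 + z^2) dx = (6*x) dx, which multiplied by dz ∧ dw gives (6*x) dx ∧ dz ∧ dw
  d(3*x^2 + y^2 + z^2) includes (∂/∂y)(3*x^2 + y^2 + z^2) dy = (2*y) dy, which multiplied by dz ∧ dw gives (2*y) dy ∧ dz ∧ dw
Collecting like 3-forms: d(omega) = (-3*w) dx ∧ dy ∧ dz + (-3*x + 2*y) dy ∧ dz ∧ dw + (6*x) dx ∧ dz ∧ dw.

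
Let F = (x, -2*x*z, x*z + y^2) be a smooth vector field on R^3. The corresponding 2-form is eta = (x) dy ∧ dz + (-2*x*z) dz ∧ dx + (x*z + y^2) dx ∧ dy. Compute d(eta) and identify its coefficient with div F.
d(eta) = (x + 1) dx ∧ dy ∧ dz; div F = x + 1

For a 2-form in R^3 of the form above, applying d gives a 3-form with coefficient ∂P/∂x + ∂Q/∂y + ∂R/∂z:
  ∂P/∂x = 1
  ∂Q/∂y = 0
  ∂R/∂z = x
Sum = x + 1, which is exactly div F.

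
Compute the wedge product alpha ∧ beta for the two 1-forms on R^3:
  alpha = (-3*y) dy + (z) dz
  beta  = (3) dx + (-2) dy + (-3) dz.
alpha ∧ beta = (9*y) dx ∧ dy + (9*y + 2*z) dy ∧ dz + (-3*z) dx ∧ dz

Distribute the wedge, using dx_i ∧ dx_j = -dx_j ∧ dx_i and dx_i ∧ dx_i = 0. For each pair (i, j) with i < j, the coefficient of dx_i ∧ dx_j in alpha ∧ beta is (alpha_i * beta_j - alpha_j * beta_i). Collecting: alpha ∧ beta = (9*y) dx ∧ dy + (9*y + 2*z) dy ∧ dz + (-3*z) dx ∧ dz.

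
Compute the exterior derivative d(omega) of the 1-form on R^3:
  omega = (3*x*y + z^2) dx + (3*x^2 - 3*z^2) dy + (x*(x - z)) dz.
d(omega) = (3*x) dx ∧ dy + (2*x - 3*z) dx ∧ dz + (6*z) dy ∧ dz

For a 1-form omega = sum_i f_i dx_i, the exterior derivative is
  d(omega) = sum_{i < j} (∂f_j/∂x_i - ∂f_i/∂x_j) dx_i ∧ dx_j.
  coefficient of dx ∧ dy: ∂f_2/∂x - ∂f_1/∂y = ∂(3*x^2 - 3*z^2)/∂x - ∂(3*x*y + z^2)/∂y = 3*x
  coefficient of dx ∧ dz: ∂f_3/∂x - ∂f_1/∂z = ∂(x*(x - z))/∂x - ∂(3*x*y + z^2)/∂z = 2*x - 3*z
  coefficient of dy ∧ dz: ∂f_3/∂y - ∂f_2/∂z = ∂(x*(x - z))/∂y - ∂(3*x^2 - 3*z^2)/∂z = 6*z
Assembling: d(omega) = (3*x) dx ∧ dy + (2*x - 3*z) dx ∧ dz + (6*z) dy ∧ dz.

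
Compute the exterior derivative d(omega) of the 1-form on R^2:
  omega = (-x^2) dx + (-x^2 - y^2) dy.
d(omega) = (-2*x) dx ∧ dy

For a 1-form omega = sum_i f_i dx_i, the exterior derivative is
  d(omega) = sum_{i < j} (∂f_j/∂x_i - ∂f_i/∂x_j) dx_i ∧ dx_j.
  coefficient of dx ∧ dy: ∂f_2/∂x - ∂f_1/∂y = ∂(-x^2 - y^2)/∂x - ∂(-x^2)/∂y = -2*x
Assembling: d(omega) = (-2*x) dx ∧ dy.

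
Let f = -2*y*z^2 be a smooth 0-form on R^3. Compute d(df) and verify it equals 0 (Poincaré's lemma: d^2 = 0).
d(df) = 0

Step 1: df = sum_i (∂f/∂x_i) dx_i = (0) dx + (-2*z^2) dy + (-4*y*z) dz.
Step 2: Apply d again. Using the 1-form formula, the coefficient of dx ∧ dy in d(df) is ∂^2 f/∂x ∂y - ∂^2 f/∂y ∂x = (0) - (0) = 0 (equality of mixed partials for smooth f).
Similarly for dx ∧ dz and dy ∧ dz — all coefficients vanish. So d(df) = 0.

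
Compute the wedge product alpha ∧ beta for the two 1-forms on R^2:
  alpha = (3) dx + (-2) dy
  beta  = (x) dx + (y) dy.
alpha ∧ beta = (2*x + 3*y) dx ∧ dy

Distribute the wedge, using dx_i ∧ dx_j = -dx_j ∧ dx_i and dx_i ∧ dx_i = 0. For each pair (i, j) with i < j, the coefficient of dx_i ∧ dx_j in alpha ∧ beta is (alpha_i * beta_j - alpha_j * beta_i). Collecting: alpha ∧ beta = (2*x + 3*y) dx ∧ dy.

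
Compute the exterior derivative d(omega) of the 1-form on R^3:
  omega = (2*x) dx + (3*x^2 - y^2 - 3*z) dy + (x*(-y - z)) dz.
d(omega) = (6*x) dx ∧ dy + (-y - z) dx ∧ dz + (3 - x) dy ∧ dz

For a 1-form omega = sum_i f_i dx_i, the exterior derivative is
  d(omega) = sum_{i < j} (∂f_j/∂x_i - ∂f_i/∂x_j) dx_i ∧ dx_j.
  coefficient of dx ∧ dy: ∂f_2/∂x - ∂f_1/∂y = ∂(3*x^2 - y^2 - 3*z)/∂x - ∂(2*x)/∂y = 6*x
  coefficient of dx ∧ dz: ∂f_3/∂x - ∂f_1/∂z = ∂(x*(-y - z))/∂x - ∂(2*x)/∂z = -y - z
  coefficient of dy ∧ dz: ∂f_3/∂y - ∂f_2/∂z = ∂(x*(-y - z))/∂y - ∂(3*x^2 - y^2 - 3*z)/∂z = 3 - x
Assembling: d(omega) = (6*x) dx ∧ dy + (-y - z) dx ∧ dz + (3 - x) dy ∧ dz.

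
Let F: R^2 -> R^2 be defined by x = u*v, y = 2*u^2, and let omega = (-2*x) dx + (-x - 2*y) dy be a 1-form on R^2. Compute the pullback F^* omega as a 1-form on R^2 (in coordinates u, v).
F^* omega = (2*u*(-8*u^2 - 2*u*v - v^2)) du + (-2*u^2*v) dv

Using F^*(f dg) = (f ∘ F) d(g ∘ F), substitute each coordinate x_i by F_i(u, v) in f_i, and replace dx_i by d F_i = (∂F_i/∂u) du + (∂F_i/∂v) dv.
  For the x component: f_1(F) = -2*u*v; d F_1 = (v) du + (u) dv
  For the y component: f_2(F) = u*(-4*u - v); d F_2 = (4*u) du + (0) dv
Combining and collecting du, dv coefficients:
  coeff of du: 2*u*(-8*u^2 - 2*u*v - v^2)
  coeff of dv: -2*u^2*v
F^* omega = (2*u*(-8*u^2 - 2*u*v - v^2)) du + (-2*u^2*v) dv.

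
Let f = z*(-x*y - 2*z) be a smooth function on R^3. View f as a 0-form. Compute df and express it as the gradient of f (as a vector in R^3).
df = (-y*z) dx + (-x*z) dy + (-x*y - 4*z) dz; grad f = (-y*z, -x*z, -x*y - 4*z)

For a 0-form f, d f = (∂f/∂x) dx + (∂f/∂y) dy + (∂f/∂z) dz. The components of the vector representation are exactly the entries of grad f in Cartesian coordinates:
  ∂f/∂x = -y*z
  ∂f/∂y = -x*z
  ∂f/∂z = -x*y - 4*z.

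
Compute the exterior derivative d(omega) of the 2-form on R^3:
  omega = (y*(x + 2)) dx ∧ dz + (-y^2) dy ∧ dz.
d(omega) = (-x - 2) dx ∧ dy ∧ dz

For a 2-form omega = sum_{i<j} g_{ij} dx_i ∧ dx_j, the exterior derivative is
  d(omega) = sum_{i<j} d(g_{ij}) ∧ dx_i ∧ dx_j = sum_{i<j, k} (∂g_{ij}/∂x_k) dx_k ∧ dx_i ∧ dx_j.
Expand each term, using dx_k ∧ dx_i ∧ dx_j = sgn(permutation) dx_{(a)} ∧ dx_{(b)} ∧ dx_{(c)} with (a < b < c) sorted:
  d(y*(x + 2)) includes (∂/∂y)(y*(x + 2)) dy = (x + 2) dy, which multiplied by dx ∧ dz gives (-x - 2) dx ∧ dy ∧ dz
Collecting like 3-forms: d(omega) = (-x - 2) dx ∧ dy ∧ dz.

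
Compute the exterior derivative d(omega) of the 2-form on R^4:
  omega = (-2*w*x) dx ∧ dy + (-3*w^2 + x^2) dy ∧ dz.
d(omega) = (-2*x) dx ∧ dy ∧ dw + (2*x) dx ∧ dy ∧ dz + (-6*w) dy ∧ dz ∧ dw

For a 2-form omega = sum_{i<j} g_{ij} dx_i ∧ dx_j, the exterior derivative is
  d(omega) = sum_{i<j} d(g_{ij}) ∧ dx_i ∧ dx_j = sum_{i<j, k} (∂g_{ij}/∂x_k) dx_k ∧ dx_i ∧ dx_j.
Expand each term, using dx_k ∧ dx_i ∧ dx_j = sgn(permutation) dx_{(a)} ∧ dx_{(b)} ∧ dx_{(c)} with (a < b < c) sorted:
  d(-2*w*x) includes (∂/∂w)(-2*w*x) dw = (-2*x) dw, which multiplied by dx ∧ dy gives (-2*x) dx ∧ dy ∧ dw
  d(-3*w^2 + x^2) includes (∂/∂x)(-3*w^2 + x^2) dx = (2*x) dx, which multiplied by dy ∧ dz gives (2*x) dx ∧ dy ∧ dz
  d(-3*w^2 + x^2) includes (∂/∂w)(-3*w^2 + x^2) dw = (-6*w) dw, which multiplied by dy ∧ dz gives (-6*w) dy ∧ dz ∧ dw
Collecting like 3-forms: d(omega) = (-2*x) dx ∧ dy ∧ dw + (2*x) dx ∧ dy ∧ dz + (-6*w) dy ∧ dz ∧ dw.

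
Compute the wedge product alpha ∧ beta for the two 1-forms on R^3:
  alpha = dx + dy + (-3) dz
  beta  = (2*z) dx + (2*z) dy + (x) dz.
alpha ∧ beta = (x + 6*z) dx ∧ dz + (x + 6*z) dy ∧ dz

Distribute the wedge, using dx_i ∧ dx_j = -dx_j ∧ dx_i and dx_i ∧ dx_i = 0. For each pair (i, j) with i < j, the coefficient of dx_i ∧ dx_j in alpha ∧ beta is (alpha_i * beta_j - alpha_j * beta_i). Collecting: alpha ∧ beta = (x + 6*z) dx ∧ dz + (x + 6*z) dy ∧ dz.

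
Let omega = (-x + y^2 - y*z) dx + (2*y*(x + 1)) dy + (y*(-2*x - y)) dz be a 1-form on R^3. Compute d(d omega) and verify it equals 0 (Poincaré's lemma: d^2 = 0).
d(d omega) = 0

Step 1: d omega = sum_{i<j} (∂f_j/∂x_i - ∂f_i/∂x_j) dx_i ∧ dx_j:
  coeff of dx ∧ dy: z
  coeff of dx ∧ dz: -y
  coeff of dy ∧ dz: -2*x - 2*y
Step 2: Apply d again to each 2-form coefficient. The only possible 3-form in R^3 is dx ∧ dy ∧ dz, with coefficient
  ∂(coeff of dy∧dz)/∂x - ∂(coeff of dx∧dz)/∂y + ∂(coeff of dx∧dy)/∂z
  = ∂/∂x (-2*x - 2*y) - ∂/∂y (-y) + ∂/∂z (z).
Each of these terms simplifies to sums of mixed partials that cancel in pairs. The result is 0 (by equality of mixed partials for smooth functions — Schwarz / Clairaut).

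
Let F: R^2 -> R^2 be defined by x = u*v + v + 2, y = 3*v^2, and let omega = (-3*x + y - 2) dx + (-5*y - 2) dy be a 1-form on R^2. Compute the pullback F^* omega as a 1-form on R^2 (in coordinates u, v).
F^* omega = (v*(-3*u*v + 3*v^2 - 3*v - 8)) du + (-3*u^2*v + 3*u*v^2 - 6*u*v - 8*u - 90*v^3 + 3*v^2 - 15*v - 8) dv

Using F^*(f dg) = (f ∘ F) d(g ∘ F), substitute each coordinate x_i by F_i(u, v) in f_i, and replace dx_i by d F_i = (∂F_i/∂u) du + (∂F_i/∂v) dv.
  For the x component: f_1(F) = -3*u*v + 3*v^2 - 3*v - 8; d F_1 = (v) du + (u + 1) dv
  For the y component: f_2(F) = -15*v^2 - 2; d F_2 = (0) du + (6*v) dv
Combining and collecting du, dv coefficients:
  coeff of du: v*(-3*u*v + 3*v^2 - 3*v - 8)
  coeff of dv: -3*u^2*v + 3*u*v^2 - 6*u*v - 8*u - 90*v^3 + 3*v^2 - 15*v - 8
F^* omega = (v*(-3*u*v + 3*v^2 - 3*v - 8)) du + (-3*u^2*v + 3*u*v^2 - 6*u*v - 8*u - 90*v^3 + 3*v^2 - 15*v - 8) dv.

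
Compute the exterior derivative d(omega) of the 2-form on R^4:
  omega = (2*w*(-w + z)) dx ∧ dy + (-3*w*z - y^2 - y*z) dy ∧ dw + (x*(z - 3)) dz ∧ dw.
d(omega) = (2*w) dx ∧ dy ∧ dz + (-4*w + 2*z) dx ∧ dy ∧ dw + (3*w + y) dy ∧ dz ∧ dw + (z - 3) dx ∧ dz ∧ dw

For a 2-form omega = sum_{i<j} g_{ij} dx_i ∧ dx_j, the exterior derivative is
  d(omega) = sum_{i<j} d(g_{ij}) ∧ dx_i ∧ dx_j = sum_{i<j, k} (∂g_{ij}/∂x_k) dx_k ∧ dx_i ∧ dx_j.
Expand each term, using dx_k ∧ dx_i ∧ dx_j = sgn(permutation) dx_{(a)} ∧ dx_{(b)} ∧ dx_{(c)} with (a < b < c) sorted:
  d(2*w*(-w + z)) includes (∂/∂z)(2*w*(-w + z)) dz = (2*w) dz, which multiplied by dx ∧ dy gives (2*w) dx ∧ dy ∧ dz
  d(2*w*(-w + z)) includes (∂/∂w)(2*w*(-w + z)) dw = (-4*w + 2*z) dw, which multiplied by dx ∧ dy gives (-4*w + 2*z) dx ∧ dy ∧ dw
  d(-3*w*z - y^2 - y*z) includes (∂/∂z)(-3*w*z - y^2 - y*z) dz = (-3*w - y) dz, which multiplied by dy ∧ dw gives (3*w + y) dy ∧ dz ∧ dw
  d(x*(z - 3)) includes (∂/∂x)(x*(z - 3)) dx = (z - 3) dx, which multiplied by dz ∧ dw gives (z - 3) dx ∧ dz ∧ dw
Collecting like 3-forms: d(omega) = (2*w) dx ∧ dy ∧ dz + (-4*w + 2*z) dx ∧ dy ∧ dw + (3*w + y) dy ∧ dz ∧ dw + (z - 3) dx ∧ dz ∧ dw.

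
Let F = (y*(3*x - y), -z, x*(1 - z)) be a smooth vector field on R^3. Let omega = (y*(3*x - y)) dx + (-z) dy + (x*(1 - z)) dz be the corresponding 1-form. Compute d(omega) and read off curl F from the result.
d(omega) = (1) dy ∧ dz + (z - 1) dz ∧ dx + (-3*x + 2*y) dx ∧ dy; curl F = (1, z - 1, -3*x + 2*y)

d omega = sum_{i<j} (∂f_j/∂x_i - ∂f_i/∂x_j) dx_i ∧ dx_j. Under the identification (dy ∧ dz, dz ∧ dx, dx ∧ dy) ↔ (e_x, e_y, e_z), the coefficients are exactly the components of curl F. Compute:
  ∂R/∂y - ∂Q/∂z = (0) - (-1) = 1
  ∂P/∂z - ∂R/∂x = (0) - (1 - z) = z - 1
  ∂Q/∂x - ∂P/∂y = (0) - (3*x - 2*y) = -3*x + 2*y.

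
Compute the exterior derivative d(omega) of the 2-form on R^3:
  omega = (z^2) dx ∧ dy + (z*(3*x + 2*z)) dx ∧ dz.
d(omega) = (2*z) dx ∧ dy ∧ dz

For a 2-form omega = sum_{i<j} g_{ij} dx_i ∧ dx_j, the exterior derivative is
  d(omega) = sum_{i<j} d(g_{ij}) ∧ dx_i ∧ dx_j = sum_{i<j, k} (∂g_{ij}/∂x_k) dx_k ∧ dx_i ∧ dx_j.
Expand each term, using dx_k ∧ dx_i ∧ dx_j = sgn(permutation) dx_{(a)} ∧ dx_{(b)} ∧ dx_{(c)} with (a < b < c) sorted:
  d(z^2) includes (∂/∂z)(z^2) dz = (2*z) dz, which multiplied by dx ∧ dy gives (2*z) dx ∧ dy ∧ dz
Collecting like 3-forms: d(omega) = (2*z) dx ∧ dy ∧ dz.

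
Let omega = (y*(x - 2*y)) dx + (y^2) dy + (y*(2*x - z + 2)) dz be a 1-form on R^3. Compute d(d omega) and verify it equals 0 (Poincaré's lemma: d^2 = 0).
d(d omega) = 0

Step 1: d omega = sum_{i<j} (∂f_j/∂x_i - ∂f_i/∂x_j) dx_i ∧ dx_j:
  coeff of dx ∧ dy: -x + 4*y
  coeff of dx ∧ dz: 2*y
  coeff of dy ∧ dz: 2*x - z + 2
Step 2: Apply d again to each 2-form coefficient. The only possible 3-form in R^3 is dx ∧ dy ∧ dz, with coefficient
  ∂(coeff of dy∧dz)/∂x - ∂(coeff of dx∧dz)/∂y + ∂(coeff of dx∧dy)/∂z
  = ∂/∂x (2*x - z + 2) - ∂/∂y (2*y) + ∂/∂z (-x + 4*y).
Each of these terms simplifies to sums of mixed partials that cancel in pairs. The result is 0 (by equality of mixed partials for smooth functions — Schwarz / Clairaut).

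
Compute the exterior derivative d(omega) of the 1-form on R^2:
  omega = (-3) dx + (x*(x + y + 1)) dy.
d(omega) = (2*x + y + 1) dx ∧ dy

For a 1-form omega = sum_i f_i dx_i, the exterior derivative is
  d(omega) = sum_{i < j} (∂f_j/∂x_i - ∂f_i/∂x_j) dx_i ∧ dx_j.
  coefficient of dx ∧ dy: ∂f_2/∂x - ∂f_1/∂y = ∂(x*(x + y + 1))/∂x - ∂(-3)/∂y = 2*x + y + 1
Assembling: d(omega) = (2*x + y + 1) dx ∧ dy.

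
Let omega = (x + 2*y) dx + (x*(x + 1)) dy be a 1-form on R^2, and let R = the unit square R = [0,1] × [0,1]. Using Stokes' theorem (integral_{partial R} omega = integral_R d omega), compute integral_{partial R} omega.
integral_(partial R) omega = 0

Stokes: integral_partial_R omega = integral_R d omega with d omega = (∂Q/∂x - ∂P/∂y) dx ∧ dy.
  ∂Q/∂x = 2*x + 1
  ∂P/∂y = 2
  integrand = ∂Q/∂x - ∂P/∂y = 2*x - 1.
Integrating over R: integral_0^1 integral_0^1 (2*x - 1) dx dy = 0.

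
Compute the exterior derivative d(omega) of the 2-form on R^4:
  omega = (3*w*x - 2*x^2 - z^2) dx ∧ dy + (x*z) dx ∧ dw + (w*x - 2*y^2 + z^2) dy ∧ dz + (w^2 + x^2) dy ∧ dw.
d(omega) = (w - 2*z) dx ∧ dy ∧ dz + (5*x) dx ∧ dy ∧ dw + (-x) dx ∧ dz ∧ dw + (x) dy ∧ dz ∧ dw

For a 2-form omega = sum_{i<j} g_{ij} dx_i ∧ dx_j, the exterior derivative is
  d(omega) = sum_{i<j} d(g_{ij}) ∧ dx_i ∧ dx_j = sum_{i<j, k} (∂g_{ij}/∂x_k) dx_k ∧ dx_i ∧ dx_j.
Expand each term, using dx_k ∧ dx_i ∧ dx_j = sgn(permutation) dx_{(a)} ∧ dx_{(b)} ∧ dx_{(c)} with (a < b < c) sorted:
  d(3*w*x - 2*x^2 - z^2) includes (∂/∂z)(3*w*x - 2*x^2 - z^2) dz = (-2*z) dz, which multiplied by dx ∧ dy gives (-2*z) dx ∧ dy ∧ dz
  d(3*w*x - 2*x^2 - z^2) includes (∂/∂w)(3*w*x - 2*x^2 - z^2) dw = (3*x) dw, which multiplied by dx ∧ dy gives (3*x) dx ∧ dy ∧ dw
  d(x*z) includes (∂/∂z)(x*z) dz = (x) dz, which multiplied by dx ∧ dw gives (-x) dx ∧ dz ∧ dw
  d(w*x - 2*y^2 + z^2) includes (∂/∂x)(w*x - 2*y^2 + z^2) dx = (w) dx, which multiplied by dy ∧ dz gives (w) dx ∧ dy ∧ dz
  d(w*x - 2*y^2 + z^2) includes (∂/∂w)(w*x - 2*y^2 + z^2) dw = (x) dw, which multiplied by dy ∧ dz gives (x) dy ∧ dz ∧ dw
  d(w^2 + x^2) includes (∂/∂x)(w^2 + x^2) dx = (2*x) dx, which multiplied by dy ∧ dw gives (2*x) dx ∧ dy ∧ dw
Collecting like 3-forms: d(omega) = (w - 2*z) dx ∧ dy ∧ dz + (5*x) dx ∧ dy ∧ dw + (-x) dx ∧ dz ∧ dw + (x) dy ∧ dz ∧ dw.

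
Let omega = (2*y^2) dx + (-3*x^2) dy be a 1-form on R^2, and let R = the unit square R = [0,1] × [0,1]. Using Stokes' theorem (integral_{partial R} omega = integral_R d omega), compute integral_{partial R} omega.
integral_(partial R) omega = -5

Stokes: integral_partial_R omega = integral_R d omega with d omega = (∂Q/∂x - ∂P/∂y) dx ∧ dy.
  ∂Q/∂x = -6*x
  ∂P/∂y = 4*y
  integrand = ∂Q/∂x - ∂P/∂y = -6*x - 4*y.
Integrating over R: integral_0^1 integral_0^1 (-6*x - 4*y) dx dy = -5.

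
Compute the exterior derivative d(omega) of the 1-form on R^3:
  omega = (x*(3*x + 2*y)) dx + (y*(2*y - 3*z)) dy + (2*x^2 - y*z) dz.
d(omega) = (-2*x) dx ∧ dy + (4*x) dx ∧ dz + (3*y - z) dy ∧ dz

For a 1-form omega = sum_i f_i dx_i, the exterior derivative is
  d(omega) = sum_{i < j} (∂f_j/∂x_i - ∂f_i/∂x_j) dx_i ∧ dx_j.
  coefficient of dx ∧ dy: ∂f_2/∂x - ∂f_1/∂y = ∂(y*(2*y - 3*z))/∂x - ∂(x*(3*x + 2*y))/∂y = -2*x
  coefficient of dx ∧ dz: ∂f_3/∂x - ∂f_1/∂z = ∂(2*x^2 - y*z)/∂x - ∂(x*(3*x + 2*y))/∂z = 4*x
  coefficient of dy ∧ dz: ∂f_3/∂y - ∂f_2/∂z = ∂(2*x^2 - y*z)/∂y - ∂(y*(2*y - 3*z))/∂z = 3*y - z
Assembling: d(omega) = (-2*x) dx ∧ dy + (4*x) dx ∧ dz + (3*y - z) dy ∧ dz.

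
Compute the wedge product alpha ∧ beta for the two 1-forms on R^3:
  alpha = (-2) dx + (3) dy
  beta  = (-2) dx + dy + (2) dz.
alpha ∧ beta = (4) dx ∧ dy + (-4) dx ∧ dz + (6) dy ∧ dz

Distribute the wedge, using dx_i ∧ dx_j = -dx_j ∧ dx_i and dx_i ∧ dx_i = 0. For each pair (i, j) with i < j, the coefficient of dx_i ∧ dx_j in alpha ∧ beta is (alpha_i * beta_j - alpha_j * beta_i). Collecting: alpha ∧ beta = (4) dx ∧ dy + (-4) dx ∧ dz + (6) dy ∧ dz.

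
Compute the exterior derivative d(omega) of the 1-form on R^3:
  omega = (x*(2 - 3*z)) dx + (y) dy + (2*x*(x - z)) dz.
d(omega) = (7*x - 2*z) dx ∧ dz

For a 1-form omega = sum_i f_i dx_i, the exterior derivative is
  d(omega) = sum_{i < j} (∂f_j/∂x_i - ∂f_i/∂x_j) dx_i ∧ dx_j.
  coefficient of dx ∧ dz: ∂f_3/∂x - ∂f_1/∂z = ∂(2*x*(x - z))/∂x - ∂(x*(2 - 3*z))/∂z = 7*x - 2*z
Assembling: d(omega) = (7*x - 2*z) dx ∧ dz.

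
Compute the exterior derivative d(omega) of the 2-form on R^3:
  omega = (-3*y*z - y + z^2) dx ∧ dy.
d(omega) = (-3*y + 2*z) dx ∧ dy ∧ dz

For a 2-form omega = sum_{i<j} g_{ij} dx_i ∧ dx_j, the exterior derivative is
  d(omega) = sum_{i<j} d(g_{ij}) ∧ dx_i ∧ dx_j = sum_{i<j, k} (∂g_{ij}/∂x_k) dx_k ∧ dx_i ∧ dx_j.
Expand each term, using dx_k ∧ dx_i ∧ dx_j = sgn(permutation) dx_{(a)} ∧ dx_{(b)} ∧ dx_{(c)} with (a < b < c) sorted:
  d(-3*y*z - y + z^2) includes (∂/∂z)(-3*y*z - y + z^2) dz = (-3*y + 2*z) dz, which multiplied by dx ∧ dy gives (-3*y + 2*z) dx ∧ dy ∧ dz
Collecting like 3-forms: d(omega) = (-3*y + 2*z) dx ∧ dy ∧ dz.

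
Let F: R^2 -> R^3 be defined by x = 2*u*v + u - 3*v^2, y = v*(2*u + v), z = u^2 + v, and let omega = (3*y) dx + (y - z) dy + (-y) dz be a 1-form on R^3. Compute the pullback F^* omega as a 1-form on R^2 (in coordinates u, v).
F^* omega = (v*(-6*u^2 + 14*u*v + 6*u + 8*v^2 + v)) du + (-2*u^3 + 14*u^2*v - 24*u*v^2 - 4*u*v - 16*v^3 - 3*v^2) dv

Using F^*(f dg) = (f ∘ F) d(g ∘ F), substitute each coordinate x_i by F_i(u, v) in f_i, and replace dx_i by d F_i = (∂F_i/∂u) du + (∂F_i/∂v) dv.
  For the x component: f_1(F) = 3*v*(2*u + v); d F_1 = (2*v + 1) du + (2*u - 6*v) dv
  For the y component: f_2(F) = -u^2 + 2*u*v + v^2 - v; d F_2 = (2*v) du + (2*u + 2*v) dv
  For the z component: f_3(F) = v*(-2*u - v); d F_3 = (2*u) du + (1) dv
Combining and collecting du, dv coefficients:
  coeff of du: v*(-6*u^2 + 14*u*v + 6*u + 8*v^2 + v)
  coeff of dv: -2*u^3 + 14*u^2*v - 24*u*v^2 - 4*u*v - 16*v^3 - 3*v^2
F^* omega = (v*(-6*u^2 + 14*u*v + 6*u + 8*v^2 + v)) du + (-2*u^3 + 14*u^2*v - 24*u*v^2 - 4*u*v - 16*v^3 - 3*v^2) dv.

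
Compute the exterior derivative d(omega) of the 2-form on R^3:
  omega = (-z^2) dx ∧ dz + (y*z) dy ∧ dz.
d(omega) = 0

For a 2-form omega = sum_{i<j} g_{ij} dx_i ∧ dx_j, the exterior derivative is
  d(omega) = sum_{i<j} d(g_{ij}) ∧ dx_i ∧ dx_j = sum_{i<j, k} (∂g_{ij}/∂x_k) dx_k ∧ dx_i ∧ dx_j.
Expand each term, using dx_k ∧ dx_i ∧ dx_j = sgn(permutation) dx_{(a)} ∧ dx_{(b)} ∧ dx_{(c)} with (a < b < c) sorted:

Collecting like 3-forms: d(omega) = 0.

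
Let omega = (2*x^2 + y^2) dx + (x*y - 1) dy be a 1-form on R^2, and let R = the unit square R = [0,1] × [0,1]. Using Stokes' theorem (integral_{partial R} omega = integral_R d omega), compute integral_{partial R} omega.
integral_(partial R) omega = -1/2

Stokes: integral_partial_R omega = integral_R d omega with d omega = (∂Q/∂x - ∂P/∂y) dx ∧ dy.
  ∂Q/∂x = y
  ∂P/∂y = 2*y
  integrand = ∂Q/∂x - ∂P/∂y = -y.
Integrating over R: integral_0^1 integral_0^1 (-y) dx dy = -1/2.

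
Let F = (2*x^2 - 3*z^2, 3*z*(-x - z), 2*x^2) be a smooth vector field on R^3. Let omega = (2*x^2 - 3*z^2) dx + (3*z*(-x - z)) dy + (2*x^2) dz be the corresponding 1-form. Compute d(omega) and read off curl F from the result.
d(omega) = (3*x + 6*z) dy ∧ dz + (-4*x - 6*z) dz ∧ dx + (-3*z) dx ∧ dy; curl F = (3*x + 6*z, -4*x - 6*z, -3*z)

d omega = sum_{i<j} (∂f_j/∂x_i - ∂f_i/∂x_j) dx_i ∧ dx_j. Under the identification (dy ∧ dz, dz ∧ dx, dx ∧ dy) ↔ (e_x, e_y, e_z), the coefficients are exactly the components of curl F. Compute:
  ∂R/∂y - ∂Q/∂z = (0) - (-3*x - 6*z) = 3*x + 6*z
  ∂P/∂z - ∂R/∂x = (-6*z) - (4*x) = -4*x - 6*z
  ∂Q/∂x - ∂P/∂y = (-3*z) - (0) = -3*z.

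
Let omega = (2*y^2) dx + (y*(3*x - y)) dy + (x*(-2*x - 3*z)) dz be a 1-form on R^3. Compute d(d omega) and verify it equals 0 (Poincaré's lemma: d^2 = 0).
d(d omega) = 0

Step 1: d omega = sum_{i<j} (∂f_j/∂x_i - ∂f_i/∂x_j) dx_i ∧ dx_j:
  coeff of dx ∧ dy: -y
  coeff of dx ∧ dz: -4*x - 3*z
  coeff of dy ∧ dz: 0
Step 2: Apply d again to each 2-form coefficient. The only possible 3-form in R^3 is dx ∧ dy ∧ dz, with coefficient
  ∂(coeff of dy∧dz)/∂x - ∂(coeff of dx∧dz)/∂y + ∂(coeff of dx∧dy)/∂z
  = ∂/∂x (0) - ∂/∂y (-4*x - 3*z) + ∂/∂z (-y).
Each of these terms simplifies to sums of mixed partials that cancel in pairs. The result is 0 (by equality of mixed partials for smooth functions — Schwarz / Clairaut).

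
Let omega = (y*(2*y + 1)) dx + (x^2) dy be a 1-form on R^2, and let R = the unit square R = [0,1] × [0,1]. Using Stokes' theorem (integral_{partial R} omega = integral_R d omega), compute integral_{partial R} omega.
integral_(partial R) omega = -2

Stokes: integral_partial_R omega = integral_R d omega with d omega = (∂Q/∂x - ∂P/∂y) dx ∧ dy.
  ∂Q/∂x = 2*x
  ∂P/∂y = 4*y + 1
  integrand = ∂Q/∂x - ∂P/∂y = 2*x - 4*y - 1.
Integrating over R: integral_0^1 integral_0^1 (2*x - 4*y - 1) dx dy = -2.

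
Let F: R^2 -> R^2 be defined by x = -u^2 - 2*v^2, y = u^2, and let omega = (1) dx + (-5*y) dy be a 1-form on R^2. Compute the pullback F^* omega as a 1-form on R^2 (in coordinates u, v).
F^* omega = (-10*u^3 - 2*u) du + (-4*v) dv

Using F^*(f dg) = (f ∘ F) d(g ∘ F), substitute each coordinate x_i by F_i(u, v) in f_i, and replace dx_i by d F_i = (∂F_i/∂u) du + (∂F_i/∂v) dv.
  For the x component: f_1(F) = 1; d F_1 = (-2*u) du + (-4*v) dv
  For the y component: f_2(F) = -5*u^2; d F_2 = (2*u) du + (0) dv
Combining and collecting du, dv coefficients:
  coeff of du: -10*u^3 - 2*u
  coeff of dv: -4*v
F^* omega = (-10*u^3 - 2*u) du + (-4*v) dv.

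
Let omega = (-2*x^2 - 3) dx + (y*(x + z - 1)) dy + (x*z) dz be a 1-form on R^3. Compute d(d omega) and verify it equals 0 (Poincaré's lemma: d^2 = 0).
d(d omega) = 0

Step 1: d omega = sum_{i<j} (∂f_j/∂x_i - ∂f_i/∂x_j) dx_i ∧ dx_j:
  coeff of dx ∧ dy: y
  coeff of dx ∧ dz: z
  coeff of dy ∧ dz: -y
Step 2: Apply d again to each 2-form coefficient. The only possible 3-form in R^3 is dx ∧ dy ∧ dz, with coefficient
  ∂(coeff of dy∧dz)/∂x - ∂(coeff of dx∧dz)/∂y + ∂(coeff of dx∧dy)/∂z
  = ∂/∂x (-y) - ∂/∂y (z) + ∂/∂z (y).
Each of these terms simplifies to sums of mixed partials that cancel in pairs. The result is 0 (by equality of mixed partials for smooth functions — Schwarz / Clairaut).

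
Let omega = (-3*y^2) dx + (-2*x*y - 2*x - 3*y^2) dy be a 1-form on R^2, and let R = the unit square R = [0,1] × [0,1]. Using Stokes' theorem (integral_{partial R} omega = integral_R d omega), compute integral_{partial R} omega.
integral_(partial R) omega = 0

Stokes: integral_partial_R omega = integral_R d omega with d omega = (∂Q/∂x - ∂P/∂y) dx ∧ dy.
  ∂Q/∂x = -2*y - 2
  ∂P/∂y = -6*y
  integrand = ∂Q/∂x - ∂P/∂y = 4*y - 2.
Integrating over R: integral_0^1 integral_0^1 (4*y - 2) dx dy = 0.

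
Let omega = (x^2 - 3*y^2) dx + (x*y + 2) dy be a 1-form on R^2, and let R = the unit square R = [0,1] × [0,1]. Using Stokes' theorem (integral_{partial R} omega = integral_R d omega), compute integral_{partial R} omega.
integral_(partial R) omega = 7/2

Stokes: integral_partial_R omega = integral_R d omega with d omega = (∂Q/∂x - ∂P/∂y) dx ∧ dy.
  ∂Q/∂x = y
  ∂P/∂y = -6*y
  integrand = ∂Q/∂x - ∂P/∂y = 7*y.
Integrating over R: integral_0^1 integral_0^1 (7*y) dx dy = 7/2.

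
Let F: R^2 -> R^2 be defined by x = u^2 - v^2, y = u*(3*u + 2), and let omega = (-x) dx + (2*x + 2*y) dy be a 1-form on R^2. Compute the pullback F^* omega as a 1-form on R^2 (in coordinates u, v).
F^* omega = (46*u^3 + 40*u^2 - 10*u*v^2 + 8*u - 4*v^2) du + (2*v*(u^2 - v^2)) dv

Using F^*(f dg) = (f ∘ F) d(g ∘ F), substitute each coordinate x_i by F_i(u, v) in f_i, and replace dx_i by d F_i = (∂F_i/∂u) du + (∂F_i/∂v) dv.
  For the x component: f_1(F) = -u^2 + v^2; d F_1 = (2*u) du + (-2*v) dv
  For the y component: f_2(F) = 8*u^2 + 4*u - 2*v^2; d F_2 = (6*u + 2) du + (0) dv
Combining and collecting du, dv coefficients:
  coeff of du: 46*u^3 + 40*u^2 - 10*u*v^2 + 8*u - 4*v^2
  coeff of dv: 2*v*(u^2 - v^2)
F^* omega = (46*u^3 + 40*u^2 - 10*u*v^2 + 8*u - 4*v^2) du + (2*v*(u^2 - v^2)) dv.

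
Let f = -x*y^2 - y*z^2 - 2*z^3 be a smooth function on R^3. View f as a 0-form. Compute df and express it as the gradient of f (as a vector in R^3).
df = (-y^2) dx + (-2*x*y - z^2) dy + (2*z*(-y - 3*z)) dz; grad f = (-y^2, -2*x*y - z^2, 2*z*(-y - 3*z))

For a 0-form f, d f = (∂f/∂x) dx + (∂f/∂y) dy + (∂f/∂z) dz. The components of the vector representation are exactly the entries of grad f in Cartesian coordinates:
  ∂f/∂x = -y^2
  ∂f/∂y = -2*x*y - z^2
  ∂f/∂z = 2*z*(-y - 3*z).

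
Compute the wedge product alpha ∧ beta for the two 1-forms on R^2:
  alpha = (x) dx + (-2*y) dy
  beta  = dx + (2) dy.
alpha ∧ beta = (2*x + 2*y) dx ∧ dy

Distribute the wedge, using dx_i ∧ dx_j = -dx_j ∧ dx_i and dx_i ∧ dx_i = 0. For each pair (i, j) with i < j, the coefficient of dx_i ∧ dx_j in alpha ∧ beta is (alpha_i * beta_j - alpha_j * beta_i). Collecting: alpha ∧ beta = (2*x + 2*y) dx ∧ dy.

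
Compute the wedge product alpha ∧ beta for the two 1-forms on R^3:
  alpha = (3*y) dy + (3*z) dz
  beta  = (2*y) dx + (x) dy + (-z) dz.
alpha ∧ beta = (-6*y^2) dx ∧ dy + (-3*z*(x + y)) dy ∧ dz + (-6*y*z) dx ∧ dz

Distribute the wedge, using dx_i ∧ dx_j = -dx_j ∧ dx_i and dx_i ∧ dx_i = 0. For each pair (i, j) with i < j, the coefficient of dx_i ∧ dx_j in alpha ∧ beta is (alpha_i * beta_j - alpha_j * beta_i). Collecting: alpha ∧ beta = (-6*y^2) dx ∧ dy + (-3*z*(x + y)) dy ∧ dz + (-6*y*z) dx ∧ dz.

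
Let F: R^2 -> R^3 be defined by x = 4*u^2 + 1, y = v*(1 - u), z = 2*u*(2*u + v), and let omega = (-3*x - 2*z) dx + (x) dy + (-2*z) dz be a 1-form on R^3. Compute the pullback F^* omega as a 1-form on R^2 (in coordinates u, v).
F^* omega = (-224*u^3 - 84*u^2*v - 8*u*v^2 - 24*u - v) du + (-20*u^3 - 8*u^2*v + 4*u^2 - u + 1) dv

Using F^*(f dg) = (f ∘ F) d(g ∘ F), substitute each coordinate x_i by F_i(u, v) in f_i, and replace dx_i by d F_i = (∂F_i/∂u) du + (∂F_i/∂v) dv.
  For the x component: f_1(F) = -20*u^2 - 4*u*v - 3; d F_1 = (8*u) du + (0) dv
  For the y component: f_2(F) = 4*u^2 + 1; d F_2 = (-v) du + (1 - u) dv
  For the z component: f_3(F) = 4*u*(-2*u - v); d F_3 = (8*u + 2*v) du + (2*u) dv
Combining and collecting du, dv coefficients:
  coeff of du: -224*u^3 - 84*u^2*v - 8*u*v^2 - 24*u - v
  coeff of dv: -20*u^3 - 8*u^2*v + 4*u^2 - u + 1
F^* omega = (-224*u^3 - 84*u^2*v - 8*u*v^2 - 24*u - v) du + (-20*u^3 - 8*u^2*v + 4*u^2 - u + 1) dv.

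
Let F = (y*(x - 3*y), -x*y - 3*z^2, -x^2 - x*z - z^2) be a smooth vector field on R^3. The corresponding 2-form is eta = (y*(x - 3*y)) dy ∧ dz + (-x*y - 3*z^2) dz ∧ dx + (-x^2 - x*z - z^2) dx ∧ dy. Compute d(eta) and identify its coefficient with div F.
d(eta) = (-2*x + y - 2*z) dx ∧ dy ∧ dz; div F = -2*x + y - 2*z

For a 2-form in R^3 of the form above, applying d gives a 3-form with coefficient ∂P/∂x + ∂Q/∂y + ∂R/∂z:
  ∂P/∂x = y
  ∂Q/∂y = -x
  ∂R/∂z = -x - 2*z
Sum = -2*x + y - 2*z, which is exactly div F.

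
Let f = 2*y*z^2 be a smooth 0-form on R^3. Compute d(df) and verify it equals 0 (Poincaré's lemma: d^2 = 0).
d(df) = 0

Step 1: df = sum_i (∂f/∂x_i) dx_i = (0) dx + (2*z^2) dy + (4*y*z) dz.
Step 2: Apply d again. Using the 1-form formula, the coefficient of dx ∧ dy in d(df) is ∂^2 f/∂x ∂y - ∂^2 f/∂y ∂x = (0) - (0) = 0 (equality of mixed partials for smooth f).
Similarly for dx ∧ dz and dy ∧ dz — all coefficients vanish. So d(df) = 0.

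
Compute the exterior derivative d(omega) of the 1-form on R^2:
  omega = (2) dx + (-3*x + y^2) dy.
d(omega) = (-3) dx ∧ dy

For a 1-form omega = sum_i f_i dx_i, the exterior derivative is
  d(omega) = sum_{i < j} (∂f_j/∂x_i - ∂f_i/∂x_j) dx_i ∧ dx_j.
  coefficient of dx ∧ dy: ∂f_2/∂x - ∂f_1/∂y = ∂(-3*x + y^2)/∂x - ∂(2)/∂y = -3
Assembling: d(omega) = (-3) dx ∧ dy.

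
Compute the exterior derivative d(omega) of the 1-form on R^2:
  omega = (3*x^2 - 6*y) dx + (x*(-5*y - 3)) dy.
d(omega) = (3 - 5*y) dx ∧ dy

For a 1-form omega = sum_i f_i dx_i, the exterior derivative is
  d(omega) = sum_{i < j} (∂f_j/∂x_i - ∂f_i/∂x_j) dx_i ∧ dx_j.
  coefficient of dx ∧ dy: ∂f_2/∂x - ∂f_1/∂y = ∂(x*(-5*y - 3))/∂x - ∂(3*x^2 - 6*y)/∂y = 3 - 5*y
Assembling: d(omega) = (3 - 5*y) dx ∧ dy.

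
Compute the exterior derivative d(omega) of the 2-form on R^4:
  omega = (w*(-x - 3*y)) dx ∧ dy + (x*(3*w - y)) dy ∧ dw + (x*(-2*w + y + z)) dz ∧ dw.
d(omega) = (3*w - x - 4*y) dx ∧ dy ∧ dw + (-2*w + y + z) dx ∧ dz ∧ dw + (x) dy ∧ dz ∧ dw

For a 2-form omega = sum_{i<j} g_{ij} dx_i ∧ dx_j, the exterior derivative is
  d(omega) = sum_{i<j} d(g_{ij}) ∧ dx_i ∧ dx_j = sum_{i<j, k} (∂g_{ij}/∂x_k) dx_k ∧ dx_i ∧ dx_j.
Expand each term, using dx_k ∧ dx_i ∧ dx_j = sgn(permutation) dx_{(a)} ∧ dx_{(b)} ∧ dx_{(c)} with (a < b < c) sorted:
  d(w*(-x - 3*y)) includes (∂/∂w)(w*(-x - 3*y)) dw = (-x - 3*y) dw, which multiplied by dx ∧ dy gives (-x - 3*y) dx ∧ dy ∧ dw
  d(x*(3*w - y)) includes (∂/∂x)(x*(3*w - y)) dx = (3*w - y) dx, which multiplied by dy ∧ dw gives (3*w - y) dx ∧ dy ∧ dw
  d(x*(-2*w + y + z)) includes (∂/∂x)(x*(-2*w + y + z)) dx = (-2*w + y + z) dx, which multiplied by dz ∧ dw gives (-2*w + y + z) dx ∧ dz ∧ dw
  d(x*(-2*w + y + z)) includes (∂/∂y)(x*(-2*w + y + z)) dy = (x) dy, which multiplied by dz ∧ dw gives (x) dy ∧ dz ∧ dw
Collecting like 3-forms: d(omega) = (3*w - x - 4*y) dx ∧ dy ∧ dw + (-2*w + y + z) dx ∧ dz ∧ dw + (x) dy ∧ dz ∧ dw.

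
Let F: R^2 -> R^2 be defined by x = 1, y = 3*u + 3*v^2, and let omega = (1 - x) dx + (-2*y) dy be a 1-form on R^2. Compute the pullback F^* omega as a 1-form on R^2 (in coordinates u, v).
F^* omega = (-18*u - 18*v^2) du + (36*v*(-u - v^2)) dv

Using F^*(f dg) = (f ∘ F) d(g ∘ F), substitute each coordinate x_i by F_i(u, v) in f_i, and replace dx_i by d F_i = (∂F_i/∂u) du + (∂F_i/∂v) dv.
  For the x component: f_1(F) = 0; d F_1 = (0) du + (0) dv
  For the y component: f_2(F) = -6*u - 6*v^2; d F_2 = (3) du + (6*v) dv
Combining and collecting du, dv coefficients:
  coeff of du: -18*u - 18*v^2
  coeff of dv: 36*v*(-u - v^2)
F^* omega = (-18*u - 18*v^2) du + (36*v*(-u - v^2)) dv.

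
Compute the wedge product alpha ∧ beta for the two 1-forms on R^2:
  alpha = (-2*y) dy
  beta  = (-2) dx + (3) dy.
alpha ∧ beta = (-4*y) dx ∧ dy

Distribute the wedge, using dx_i ∧ dx_j = -dx_j ∧ dx_i and dx_i ∧ dx_i = 0. For each pair (i, j) with i < j, the coefficient of dx_i ∧ dx_j in alpha ∧ beta is (alpha_i * beta_j - alpha_j * beta_i). Collecting: alpha ∧ beta = (-4*y) dx ∧ dy.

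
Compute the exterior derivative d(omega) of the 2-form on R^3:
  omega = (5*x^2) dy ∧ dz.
d(omega) = (10*x) dx ∧ dy ∧ dz

For a 2-form omega = sum_{i<j} g_{ij} dx_i ∧ dx_j, the exterior derivative is
  d(omega) = sum_{i<j} d(g_{ij}) ∧ dx_i ∧ dx_j = sum_{i<j, k} (∂g_{ij}/∂x_k) dx_k ∧ dx_i ∧ dx_j.
Expand each term, using dx_k ∧ dx_i ∧ dx_j = sgn(permutation) dx_{(a)} ∧ dx_{(b)} ∧ dx_{(c)} with (a < b < c) sorted:
  d(5*x^2) includes (∂/∂x)(5*x^2) dx = (10*x) dx, which multiplied by dy ∧ dz gives (10*x) dx ∧ dy ∧ dz
Collecting like 3-forms: d(omega) = (10*x) dx ∧ dy ∧ dz.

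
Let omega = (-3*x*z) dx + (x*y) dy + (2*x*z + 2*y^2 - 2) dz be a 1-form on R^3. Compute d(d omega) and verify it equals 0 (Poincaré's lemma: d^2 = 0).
d(d omega) = 0

Step 1: d omega = sum_{i<j} (∂f_j/∂x_i - ∂f_i/∂x_j) dx_i ∧ dx_j:
  coeff of dx ∧ dy: y
  coeff of dx ∧ dz: 3*x + 2*z
  coeff of dy ∧ dz: 4*y
Step 2: Apply d again to each 2-form coefficient. The only possible 3-form in R^3 is dx ∧ dy ∧ dz, with coefficient
  ∂(coeff of dy∧dz)/∂x - ∂(coeff of dx∧dz)/∂y + ∂(coeff of dx∧dy)/∂z
  = ∂/∂x (4*y) - ∂/∂y (3*x + 2*z) + ∂/∂z (y).
Each of these terms simplifies to sums of mixed partials that cancel in pairs. The result is 0 (by equality of mixed partials for smooth functions — Schwarz / Clairaut).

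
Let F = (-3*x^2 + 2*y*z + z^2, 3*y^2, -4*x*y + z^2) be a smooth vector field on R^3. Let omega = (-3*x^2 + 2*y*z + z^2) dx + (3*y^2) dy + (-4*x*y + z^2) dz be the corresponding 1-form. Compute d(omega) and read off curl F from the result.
d(omega) = (-4*x) dy ∧ dz + (6*y + 2*z) dz ∧ dx + (-2*z) dx ∧ dy; curl F = (-4*x, 6*y + 2*z, -2*z)

d omega = sum_{i<j} (∂f_j/∂x_i - ∂f_i/∂x_j) dx_i ∧ dx_j. Under the identification (dy ∧ dz, dz ∧ dx, dx ∧ dy) ↔ (e_x, e_y, e_z), the coefficients are exactly the components of curl F. Compute:
  ∂R/∂y - ∂Q/∂z = (-4*x) - (0) = -4*x
  ∂P/∂z - ∂R/∂x = (2*y + 2*z) - (-4*y) = 6*y + 2*z
  ∂Q/∂x - ∂P/∂y = (0) - (2*z) = -2*z.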